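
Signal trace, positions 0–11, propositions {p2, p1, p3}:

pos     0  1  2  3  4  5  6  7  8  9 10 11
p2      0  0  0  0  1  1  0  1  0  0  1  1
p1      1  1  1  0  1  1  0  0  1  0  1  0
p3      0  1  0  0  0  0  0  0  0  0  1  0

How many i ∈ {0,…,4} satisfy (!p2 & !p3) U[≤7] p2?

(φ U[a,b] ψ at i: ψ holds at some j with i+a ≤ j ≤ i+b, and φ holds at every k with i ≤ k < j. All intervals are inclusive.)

Evaluate at each i in [0,4]:
  i=0: ✗ (lhs fails at k=1 before rhs at j=4)
  i=1: ✗ (lhs fails at k=1 before rhs at j=4)
  i=2: ✓ (rhs at j=4; lhs holds on [2,3])
  i=3: ✓ (rhs at j=4; lhs holds on [3,3])
  i=4: ✓ (rhs at j=4)
Positions where it holds: {2, 3, 4} → 3.

3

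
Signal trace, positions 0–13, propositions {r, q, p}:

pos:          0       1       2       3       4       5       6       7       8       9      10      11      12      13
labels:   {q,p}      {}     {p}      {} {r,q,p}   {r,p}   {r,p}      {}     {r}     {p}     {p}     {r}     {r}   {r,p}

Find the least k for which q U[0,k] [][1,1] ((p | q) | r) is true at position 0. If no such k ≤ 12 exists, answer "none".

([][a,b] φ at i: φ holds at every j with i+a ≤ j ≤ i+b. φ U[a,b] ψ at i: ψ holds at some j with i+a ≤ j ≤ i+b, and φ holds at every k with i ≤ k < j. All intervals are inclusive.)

1

Need earliest j ≥ 0 with [][1,1] ((p | q) | r), and q at every k in [0,j-1].
  j=0: rhs fails.
  j=1: rhs holds; lhs holds on [0,0]. k = 1.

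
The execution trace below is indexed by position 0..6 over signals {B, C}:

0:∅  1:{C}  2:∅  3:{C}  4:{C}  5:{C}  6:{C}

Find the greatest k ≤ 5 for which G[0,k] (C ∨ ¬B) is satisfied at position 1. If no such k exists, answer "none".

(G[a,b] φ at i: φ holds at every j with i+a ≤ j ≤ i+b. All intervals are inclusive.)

5

(C ∨ ¬B) must hold from j=1 onward; find where it first fails.
  j=1: holds
  j=2: holds
  j=3: holds
  j=4: holds
  j=5: holds
  j=6: holds
Holds through j=6; largest k = 5.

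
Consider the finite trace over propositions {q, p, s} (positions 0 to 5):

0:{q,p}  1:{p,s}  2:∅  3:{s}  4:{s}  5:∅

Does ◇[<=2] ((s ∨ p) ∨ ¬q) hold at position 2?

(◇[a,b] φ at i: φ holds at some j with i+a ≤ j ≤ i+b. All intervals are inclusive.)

True

Check ((s ∨ p) ∨ ¬q) at each j in [2,4]:
  j=2: true
  j=3: true
  j=4: true
Found at j=2 → formula holds.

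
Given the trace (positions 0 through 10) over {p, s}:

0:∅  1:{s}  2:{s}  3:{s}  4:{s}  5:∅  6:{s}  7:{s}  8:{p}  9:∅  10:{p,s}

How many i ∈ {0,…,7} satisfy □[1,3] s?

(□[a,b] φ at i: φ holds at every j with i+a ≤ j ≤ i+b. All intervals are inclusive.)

Evaluate at each i in [0,7]:
  i=0: ✓ (all of [1,3])
  i=1: ✓ (all of [2,4])
  i=2: ✗ (fails at j=5)
  i=3: ✗ (fails at j=5)
  i=4: ✗ (fails at j=5)
  i=5: ✗ (fails at j=8)
  i=6: ✗ (fails at j=8)
  i=7: ✗ (fails at j=8)
Positions where it holds: {0, 1} → 2.

2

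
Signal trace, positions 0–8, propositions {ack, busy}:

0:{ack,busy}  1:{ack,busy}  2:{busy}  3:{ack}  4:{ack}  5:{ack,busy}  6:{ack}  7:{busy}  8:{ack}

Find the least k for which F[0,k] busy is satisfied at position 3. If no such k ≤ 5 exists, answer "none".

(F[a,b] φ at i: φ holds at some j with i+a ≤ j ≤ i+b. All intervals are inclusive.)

2

Scan j = 3,4,… for busy:
  j=3: fails
  j=4: fails
  j=5: holds
First hit at j=5, so smallest k = 5-3 = 2.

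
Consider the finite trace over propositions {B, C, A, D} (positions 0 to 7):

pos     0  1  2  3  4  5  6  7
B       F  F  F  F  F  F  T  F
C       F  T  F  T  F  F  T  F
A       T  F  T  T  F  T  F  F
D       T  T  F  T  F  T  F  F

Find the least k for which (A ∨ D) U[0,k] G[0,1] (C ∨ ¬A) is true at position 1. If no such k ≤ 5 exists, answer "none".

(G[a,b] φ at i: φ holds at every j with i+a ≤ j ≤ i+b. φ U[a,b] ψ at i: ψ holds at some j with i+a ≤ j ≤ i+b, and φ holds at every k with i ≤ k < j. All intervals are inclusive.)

2

Need earliest j ≥ 1 with G[0,1] (C ∨ ¬A), and (A ∨ D) at every k in [1,j-1].
  j=1: rhs fails.
  j=2: rhs fails.
  j=3: rhs holds; lhs holds on [1,2]. k = 2.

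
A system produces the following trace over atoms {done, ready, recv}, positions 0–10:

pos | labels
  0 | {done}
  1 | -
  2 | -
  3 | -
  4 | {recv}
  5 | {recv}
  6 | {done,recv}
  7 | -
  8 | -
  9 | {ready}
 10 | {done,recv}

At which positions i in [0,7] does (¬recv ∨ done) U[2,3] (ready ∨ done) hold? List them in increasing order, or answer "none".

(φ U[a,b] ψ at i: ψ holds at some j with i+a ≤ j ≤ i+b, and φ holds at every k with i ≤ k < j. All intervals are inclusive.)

6, 7

Evaluate at each i in [0,7]:
  i=0: ✗ (no rhs in [2,3])
  i=1: ✗ (no rhs in [3,4])
  i=2: ✗ (no rhs in [4,5])
  i=3: ✗ (lhs fails at k=4 before rhs at j=6)
  i=4: ✗ (lhs fails at k=4 before rhs at j=6)
  i=5: ✗ (no rhs in [7,8])
  i=6: ✓ (rhs at j=9; lhs holds on [6,8])
  i=7: ✓ (rhs at j=9; lhs holds on [7,8])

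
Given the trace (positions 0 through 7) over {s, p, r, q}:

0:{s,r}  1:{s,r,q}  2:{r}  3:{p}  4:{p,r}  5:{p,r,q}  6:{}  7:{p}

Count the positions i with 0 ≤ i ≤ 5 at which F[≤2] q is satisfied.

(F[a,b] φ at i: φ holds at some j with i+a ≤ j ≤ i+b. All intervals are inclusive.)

Evaluate at each i in [0,5]:
  i=0: ✓ (witness j=1)
  i=1: ✓ (witness j=1)
  i=2: ✗ (none in [2,4])
  i=3: ✓ (witness j=5)
  i=4: ✓ (witness j=5)
  i=5: ✓ (witness j=5)
Positions where it holds: {0, 1, 3, 4, 5} → 5.

5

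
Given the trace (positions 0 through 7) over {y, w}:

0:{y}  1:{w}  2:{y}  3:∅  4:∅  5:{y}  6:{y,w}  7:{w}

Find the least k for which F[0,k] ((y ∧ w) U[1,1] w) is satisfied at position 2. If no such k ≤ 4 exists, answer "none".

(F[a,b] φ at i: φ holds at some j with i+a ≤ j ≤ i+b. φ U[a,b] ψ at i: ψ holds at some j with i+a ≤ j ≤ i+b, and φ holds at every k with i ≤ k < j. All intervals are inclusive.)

Scan j = 2,3,… for ((y ∧ w) U[1,1] w):
  j=2: fails
  j=3: fails
  j=4: fails
  j=5: fails
  j=6: holds
First hit at j=6, so smallest k = 6-2 = 4.

4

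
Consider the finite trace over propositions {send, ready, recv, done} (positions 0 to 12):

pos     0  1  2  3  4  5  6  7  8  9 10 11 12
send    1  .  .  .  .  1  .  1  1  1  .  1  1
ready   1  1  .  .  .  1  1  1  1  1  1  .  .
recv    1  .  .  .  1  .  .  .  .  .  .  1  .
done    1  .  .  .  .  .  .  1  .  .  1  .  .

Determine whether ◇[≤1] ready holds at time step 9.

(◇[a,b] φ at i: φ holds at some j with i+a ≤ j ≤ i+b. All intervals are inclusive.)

Holds

Check ready at each j in [9,10]:
  j=9: true
  j=10: true
Found at j=9 → formula holds.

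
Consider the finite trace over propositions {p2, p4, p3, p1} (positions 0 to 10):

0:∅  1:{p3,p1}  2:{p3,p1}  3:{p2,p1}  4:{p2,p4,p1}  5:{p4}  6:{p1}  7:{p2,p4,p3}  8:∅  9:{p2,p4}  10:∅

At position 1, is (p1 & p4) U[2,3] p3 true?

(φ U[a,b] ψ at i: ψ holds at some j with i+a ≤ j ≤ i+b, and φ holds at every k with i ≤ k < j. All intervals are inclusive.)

No

Need some j in [3,4] with p3, and (p1 & p4) at every k in [1,j-1].
  j=3: p3 false.
  j=4: p3 false.
No j in the window works → until fails.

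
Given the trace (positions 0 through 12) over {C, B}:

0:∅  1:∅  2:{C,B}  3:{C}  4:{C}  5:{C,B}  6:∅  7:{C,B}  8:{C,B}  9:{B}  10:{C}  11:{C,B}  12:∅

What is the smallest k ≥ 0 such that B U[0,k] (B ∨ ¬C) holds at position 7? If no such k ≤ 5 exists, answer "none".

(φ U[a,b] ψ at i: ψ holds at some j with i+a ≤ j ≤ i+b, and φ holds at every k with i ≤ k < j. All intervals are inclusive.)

Need earliest j ≥ 7 with (B ∨ ¬C), and B at every k in [7,j-1].
  j=7: rhs holds (empty prefix). k = 0.

0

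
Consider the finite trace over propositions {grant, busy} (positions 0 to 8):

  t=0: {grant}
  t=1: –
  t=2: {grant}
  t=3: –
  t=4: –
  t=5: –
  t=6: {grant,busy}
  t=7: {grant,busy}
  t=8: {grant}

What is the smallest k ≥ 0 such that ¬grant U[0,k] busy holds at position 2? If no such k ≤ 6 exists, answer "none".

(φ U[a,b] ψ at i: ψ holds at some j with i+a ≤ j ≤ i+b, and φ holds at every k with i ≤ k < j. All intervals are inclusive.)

Need earliest j ≥ 2 with busy, and ¬grant at every k in [2,j-1].
  j=2: rhs fails.
  j=3: rhs fails.
  j=4: rhs fails.
  j=5: rhs fails.
  j=6: rhs holds but lhs fails at k=2.
  j=7: rhs holds but lhs fails at k=2.
  j=8: rhs fails.
No witness within the range → none.

none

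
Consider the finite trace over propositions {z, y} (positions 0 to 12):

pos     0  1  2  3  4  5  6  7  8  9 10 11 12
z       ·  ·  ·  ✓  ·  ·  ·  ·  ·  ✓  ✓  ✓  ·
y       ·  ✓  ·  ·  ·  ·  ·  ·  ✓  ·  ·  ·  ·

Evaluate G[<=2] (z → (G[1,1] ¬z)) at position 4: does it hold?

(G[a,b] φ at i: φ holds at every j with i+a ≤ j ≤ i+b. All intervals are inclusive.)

Check (z → (G[1,1] ¬z)) at every j in [4,6]:
  j=4: antecedent false → ✓
  j=5: antecedent false → ✓
  j=6: antecedent false → ✓
All positions satisfy it → formula holds.

True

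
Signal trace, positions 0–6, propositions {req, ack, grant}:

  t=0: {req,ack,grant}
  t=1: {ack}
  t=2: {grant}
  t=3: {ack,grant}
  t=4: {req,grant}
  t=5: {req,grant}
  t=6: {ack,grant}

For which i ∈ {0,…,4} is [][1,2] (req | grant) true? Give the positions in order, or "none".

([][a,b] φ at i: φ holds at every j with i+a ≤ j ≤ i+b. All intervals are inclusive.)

1, 2, 3, 4

Evaluate at each i in [0,4]:
  i=0: ✗ (fails at j=1)
  i=1: ✓ (all of [2,3])
  i=2: ✓ (all of [3,4])
  i=3: ✓ (all of [4,5])
  i=4: ✓ (all of [5,6])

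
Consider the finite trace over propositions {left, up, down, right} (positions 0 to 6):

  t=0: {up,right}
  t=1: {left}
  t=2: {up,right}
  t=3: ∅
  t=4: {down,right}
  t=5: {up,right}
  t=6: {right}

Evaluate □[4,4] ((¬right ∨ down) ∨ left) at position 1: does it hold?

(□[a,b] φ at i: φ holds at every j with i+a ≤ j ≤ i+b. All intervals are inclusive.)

No

Check ((¬right ∨ down) ∨ left) at every j in [5,5]:
  j=5: false
Fails at j=5 → formula fails.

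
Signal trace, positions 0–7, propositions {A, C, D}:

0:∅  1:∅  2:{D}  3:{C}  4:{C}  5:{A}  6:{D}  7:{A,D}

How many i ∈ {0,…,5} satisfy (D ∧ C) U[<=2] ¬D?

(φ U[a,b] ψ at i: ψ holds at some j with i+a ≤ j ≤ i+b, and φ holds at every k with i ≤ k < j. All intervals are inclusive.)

Evaluate at each i in [0,5]:
  i=0: ✓ (rhs at j=0)
  i=1: ✓ (rhs at j=1)
  i=2: ✗ (lhs fails at k=2 before rhs at j=3)
  i=3: ✓ (rhs at j=3)
  i=4: ✓ (rhs at j=4)
  i=5: ✓ (rhs at j=5)
Positions where it holds: {0, 1, 3, 4, 5} → 5.

5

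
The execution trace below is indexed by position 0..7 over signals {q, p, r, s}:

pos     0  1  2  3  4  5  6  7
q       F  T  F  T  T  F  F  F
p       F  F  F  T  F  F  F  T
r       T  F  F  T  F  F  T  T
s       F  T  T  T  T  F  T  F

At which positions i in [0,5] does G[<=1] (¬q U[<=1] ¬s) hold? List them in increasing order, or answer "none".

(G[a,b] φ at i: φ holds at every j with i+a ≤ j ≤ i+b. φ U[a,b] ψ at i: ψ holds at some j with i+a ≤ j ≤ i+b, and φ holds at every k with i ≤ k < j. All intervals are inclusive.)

5

Evaluate at each i in [0,5]:
  i=0: ✗ (fails at j=1)
  i=1: ✗ (fails at j=1)
  i=2: ✗ (fails at j=2)
  i=3: ✗ (fails at j=3)
  i=4: ✗ (fails at j=4)
  i=5: ✓ (all of [5,6])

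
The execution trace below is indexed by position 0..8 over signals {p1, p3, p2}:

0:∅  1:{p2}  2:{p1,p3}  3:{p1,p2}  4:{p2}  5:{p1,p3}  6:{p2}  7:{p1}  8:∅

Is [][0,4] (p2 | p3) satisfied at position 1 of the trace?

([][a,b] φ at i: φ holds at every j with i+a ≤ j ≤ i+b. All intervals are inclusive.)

Holds

Check (p2 | p3) at every j in [1,5]:
  j=1: true
  j=2: true
  j=3: true
  j=4: true
  j=5: true
All positions satisfy it → formula holds.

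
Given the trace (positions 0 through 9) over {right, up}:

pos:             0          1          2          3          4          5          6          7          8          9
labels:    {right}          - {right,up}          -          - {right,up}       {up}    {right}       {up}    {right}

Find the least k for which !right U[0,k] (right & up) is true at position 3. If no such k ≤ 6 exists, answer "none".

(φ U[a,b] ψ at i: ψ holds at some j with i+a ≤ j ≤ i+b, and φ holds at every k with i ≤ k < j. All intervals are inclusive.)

2

Need earliest j ≥ 3 with (right & up), and !right at every k in [3,j-1].
  j=3: rhs fails.
  j=4: rhs fails.
  j=5: rhs holds; lhs holds on [3,4]. k = 2.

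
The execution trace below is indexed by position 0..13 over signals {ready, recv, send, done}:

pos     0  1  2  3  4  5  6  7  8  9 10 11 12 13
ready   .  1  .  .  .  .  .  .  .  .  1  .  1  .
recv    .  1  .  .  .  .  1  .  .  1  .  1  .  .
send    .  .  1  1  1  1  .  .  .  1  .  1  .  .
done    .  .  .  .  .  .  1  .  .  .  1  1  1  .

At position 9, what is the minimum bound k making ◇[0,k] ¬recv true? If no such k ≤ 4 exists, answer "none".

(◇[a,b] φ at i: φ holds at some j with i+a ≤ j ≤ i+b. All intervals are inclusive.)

1

Scan j = 9,10,… for ¬recv:
  j=9: fails
  j=10: holds
First hit at j=10, so smallest k = 10-9 = 1.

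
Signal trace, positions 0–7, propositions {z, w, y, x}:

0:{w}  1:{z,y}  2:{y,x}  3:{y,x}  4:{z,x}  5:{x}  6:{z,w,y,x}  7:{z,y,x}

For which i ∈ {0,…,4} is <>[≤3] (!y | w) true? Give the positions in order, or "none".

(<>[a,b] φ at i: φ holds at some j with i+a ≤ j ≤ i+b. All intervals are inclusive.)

Evaluate at each i in [0,4]:
  i=0: ✓ (witness j=0)
  i=1: ✓ (witness j=4)
  i=2: ✓ (witness j=4)
  i=3: ✓ (witness j=4)
  i=4: ✓ (witness j=4)

0, 1, 2, 3, 4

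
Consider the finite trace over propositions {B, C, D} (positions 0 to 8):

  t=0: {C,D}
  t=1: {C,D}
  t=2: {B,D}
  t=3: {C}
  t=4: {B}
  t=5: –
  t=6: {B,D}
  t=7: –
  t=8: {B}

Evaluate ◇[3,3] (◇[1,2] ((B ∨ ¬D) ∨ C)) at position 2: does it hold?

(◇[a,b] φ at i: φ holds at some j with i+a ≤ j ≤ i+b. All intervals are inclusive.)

Holds

Check ◇[1,2] ((B ∨ ¬D) ∨ C) at each j in [5,5]:
  j=5: holds (witness at 6)
Found at j=5 → formula holds.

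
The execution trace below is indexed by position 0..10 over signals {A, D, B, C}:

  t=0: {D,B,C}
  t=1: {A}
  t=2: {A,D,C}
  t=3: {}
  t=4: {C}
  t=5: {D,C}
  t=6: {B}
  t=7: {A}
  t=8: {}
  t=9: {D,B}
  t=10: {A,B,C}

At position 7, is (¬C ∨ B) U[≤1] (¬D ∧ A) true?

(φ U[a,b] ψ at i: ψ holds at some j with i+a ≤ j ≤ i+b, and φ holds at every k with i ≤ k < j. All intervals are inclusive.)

Yes

Need some j in [7,8] with (¬D ∧ A), and (¬C ∨ B) at every k in [7,j-1].
  j=7: (¬D ∧ A) holds; no prefix to check → satisfied.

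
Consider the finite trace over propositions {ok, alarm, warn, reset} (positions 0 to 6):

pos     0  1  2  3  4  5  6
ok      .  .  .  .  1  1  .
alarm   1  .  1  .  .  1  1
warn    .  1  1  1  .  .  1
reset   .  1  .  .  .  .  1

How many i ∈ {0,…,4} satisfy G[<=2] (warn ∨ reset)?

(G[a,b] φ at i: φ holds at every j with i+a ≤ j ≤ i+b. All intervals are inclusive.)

Evaluate at each i in [0,4]:
  i=0: ✗ (fails at j=0)
  i=1: ✓ (all of [1,3])
  i=2: ✗ (fails at j=4)
  i=3: ✗ (fails at j=4)
  i=4: ✗ (fails at j=4)
Positions where it holds: {1} → 1.

1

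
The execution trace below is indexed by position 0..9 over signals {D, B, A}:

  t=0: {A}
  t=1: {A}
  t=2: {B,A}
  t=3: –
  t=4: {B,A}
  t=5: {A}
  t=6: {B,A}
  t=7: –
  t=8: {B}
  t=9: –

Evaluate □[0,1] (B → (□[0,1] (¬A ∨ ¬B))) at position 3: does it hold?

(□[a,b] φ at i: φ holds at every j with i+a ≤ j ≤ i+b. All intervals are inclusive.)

False

Check (B → (□[0,1] (¬A ∨ ¬B))) at every j in [3,4]:
  j=3: antecedent false → ✓
  j=4: antecedent true; consequent fails at 4 → ✗
Fails at j=4 → formula fails.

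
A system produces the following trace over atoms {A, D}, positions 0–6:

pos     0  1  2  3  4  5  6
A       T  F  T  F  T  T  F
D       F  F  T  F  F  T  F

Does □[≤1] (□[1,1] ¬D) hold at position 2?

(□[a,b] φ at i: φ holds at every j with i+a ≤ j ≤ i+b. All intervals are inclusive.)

True

Check □[1,1] ¬D at every j in [2,3]:
  j=2: holds on [3,3]
  j=3: holds on [4,4]
All positions satisfy it → formula holds.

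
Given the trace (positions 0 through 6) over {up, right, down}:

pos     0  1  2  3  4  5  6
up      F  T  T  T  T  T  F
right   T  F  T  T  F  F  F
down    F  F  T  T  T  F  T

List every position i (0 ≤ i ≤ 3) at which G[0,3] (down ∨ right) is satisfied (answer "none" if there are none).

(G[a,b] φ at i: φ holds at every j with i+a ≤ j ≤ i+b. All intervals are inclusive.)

Evaluate at each i in [0,3]:
  i=0: ✗ (fails at j=1)
  i=1: ✗ (fails at j=1)
  i=2: ✗ (fails at j=5)
  i=3: ✗ (fails at j=5)

none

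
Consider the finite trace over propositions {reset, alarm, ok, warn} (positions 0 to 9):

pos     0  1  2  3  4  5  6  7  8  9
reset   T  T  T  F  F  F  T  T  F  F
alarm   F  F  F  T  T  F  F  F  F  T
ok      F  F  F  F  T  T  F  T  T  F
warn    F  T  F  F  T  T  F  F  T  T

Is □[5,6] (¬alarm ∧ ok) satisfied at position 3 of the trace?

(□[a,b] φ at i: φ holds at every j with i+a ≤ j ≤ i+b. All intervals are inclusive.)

False

Check (¬alarm ∧ ok) at every j in [8,9]:
  j=8: true
  j=9: false
Fails at j=9 → formula fails.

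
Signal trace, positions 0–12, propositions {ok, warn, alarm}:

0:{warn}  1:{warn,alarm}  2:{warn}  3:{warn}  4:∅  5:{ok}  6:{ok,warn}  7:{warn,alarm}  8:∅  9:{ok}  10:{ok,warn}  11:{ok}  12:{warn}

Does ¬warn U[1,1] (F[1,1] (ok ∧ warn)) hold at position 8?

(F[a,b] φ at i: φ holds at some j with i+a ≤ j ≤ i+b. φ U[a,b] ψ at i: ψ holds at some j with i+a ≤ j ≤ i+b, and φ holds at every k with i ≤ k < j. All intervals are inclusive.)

True

Need some j in [9,9] with F[1,1] (ok ∧ warn), and ¬warn at every k in [8,j-1].
  j=9: F[1,1] (ok ∧ warn) holds; ¬warn holds at every k in [8,8] → satisfied.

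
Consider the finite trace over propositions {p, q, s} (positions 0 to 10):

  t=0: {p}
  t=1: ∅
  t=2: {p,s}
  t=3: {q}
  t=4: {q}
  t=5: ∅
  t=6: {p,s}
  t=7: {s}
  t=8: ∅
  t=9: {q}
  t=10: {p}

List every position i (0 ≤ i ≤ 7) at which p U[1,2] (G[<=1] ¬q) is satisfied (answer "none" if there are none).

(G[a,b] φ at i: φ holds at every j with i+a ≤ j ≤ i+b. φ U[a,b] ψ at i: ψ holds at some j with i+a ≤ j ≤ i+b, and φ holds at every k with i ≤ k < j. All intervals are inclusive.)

Evaluate at each i in [0,7]:
  i=0: ✓ (rhs at j=1; lhs holds on [0,0])
  i=1: ✗ (no rhs in [2,3])
  i=2: ✗ (no rhs in [3,4])
  i=3: ✗ (lhs fails at k=3 before rhs at j=5)
  i=4: ✗ (lhs fails at k=4 before rhs at j=5)
  i=5: ✗ (lhs fails at k=5 before rhs at j=6)
  i=6: ✓ (rhs at j=7; lhs holds on [6,6])
  i=7: ✗ (no rhs in [8,9])

0, 6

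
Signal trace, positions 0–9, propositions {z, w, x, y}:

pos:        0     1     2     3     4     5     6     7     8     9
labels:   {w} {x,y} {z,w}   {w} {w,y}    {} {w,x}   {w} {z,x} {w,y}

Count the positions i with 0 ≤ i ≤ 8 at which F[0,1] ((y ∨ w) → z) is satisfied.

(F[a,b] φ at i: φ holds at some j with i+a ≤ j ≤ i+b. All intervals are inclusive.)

Evaluate at each i in [0,8]:
  i=0: ✗ (none in [0,1])
  i=1: ✓ (witness j=2)
  i=2: ✓ (witness j=2)
  i=3: ✗ (none in [3,4])
  i=4: ✓ (witness j=5)
  i=5: ✓ (witness j=5)
  i=6: ✗ (none in [6,7])
  i=7: ✓ (witness j=8)
  i=8: ✓ (witness j=8)
Positions where it holds: {1, 2, 4, 5, 7, 8} → 6.

6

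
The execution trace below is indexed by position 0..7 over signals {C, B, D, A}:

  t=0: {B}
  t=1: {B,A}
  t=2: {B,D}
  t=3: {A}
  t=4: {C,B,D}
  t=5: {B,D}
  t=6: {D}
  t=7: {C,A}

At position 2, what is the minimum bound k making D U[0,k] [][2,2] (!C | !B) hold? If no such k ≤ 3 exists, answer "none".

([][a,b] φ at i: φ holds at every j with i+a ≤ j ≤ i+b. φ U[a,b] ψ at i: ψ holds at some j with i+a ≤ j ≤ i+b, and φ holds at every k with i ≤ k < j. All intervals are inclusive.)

Need earliest j ≥ 2 with [][2,2] (!C | !B), and D at every k in [2,j-1].
  j=2: rhs fails.
  j=3: rhs holds; lhs holds on [2,2]. k = 1.

1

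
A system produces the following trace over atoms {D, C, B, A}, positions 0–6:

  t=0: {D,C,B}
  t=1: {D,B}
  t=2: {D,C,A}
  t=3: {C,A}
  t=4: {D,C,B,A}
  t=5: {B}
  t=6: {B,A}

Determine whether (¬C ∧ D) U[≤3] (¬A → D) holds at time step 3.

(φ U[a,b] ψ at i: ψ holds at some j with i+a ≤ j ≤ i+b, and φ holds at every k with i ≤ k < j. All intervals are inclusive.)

Holds

Need some j in [3,6] with (¬A → D), and (¬C ∧ D) at every k in [3,j-1].
  j=3: (¬A → D) holds; no prefix to check → satisfied.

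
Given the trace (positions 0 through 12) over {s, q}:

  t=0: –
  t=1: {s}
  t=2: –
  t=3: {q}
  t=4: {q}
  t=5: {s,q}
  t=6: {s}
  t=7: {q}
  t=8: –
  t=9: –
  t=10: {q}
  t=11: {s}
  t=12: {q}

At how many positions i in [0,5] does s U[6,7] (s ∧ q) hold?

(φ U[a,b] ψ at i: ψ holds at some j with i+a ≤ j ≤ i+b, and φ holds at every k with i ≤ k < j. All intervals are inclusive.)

Evaluate at each i in [0,5]:
  i=0: ✗ (no rhs in [6,7])
  i=1: ✗ (no rhs in [7,8])
  i=2: ✗ (no rhs in [8,9])
  i=3: ✗ (no rhs in [9,10])
  i=4: ✗ (no rhs in [10,11])
  i=5: ✗ (no rhs in [11,12])
Positions where it holds: {} → 0.

0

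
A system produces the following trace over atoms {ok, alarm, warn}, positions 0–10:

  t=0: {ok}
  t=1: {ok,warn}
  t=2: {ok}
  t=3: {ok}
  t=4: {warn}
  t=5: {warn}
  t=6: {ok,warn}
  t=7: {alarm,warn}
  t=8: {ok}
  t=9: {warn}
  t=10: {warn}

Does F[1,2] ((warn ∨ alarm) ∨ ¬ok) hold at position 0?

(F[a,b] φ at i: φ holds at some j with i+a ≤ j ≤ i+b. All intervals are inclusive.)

Check ((warn ∨ alarm) ∨ ¬ok) at each j in [1,2]:
  j=1: true
  j=2: false
Found at j=1 → formula holds.

Yes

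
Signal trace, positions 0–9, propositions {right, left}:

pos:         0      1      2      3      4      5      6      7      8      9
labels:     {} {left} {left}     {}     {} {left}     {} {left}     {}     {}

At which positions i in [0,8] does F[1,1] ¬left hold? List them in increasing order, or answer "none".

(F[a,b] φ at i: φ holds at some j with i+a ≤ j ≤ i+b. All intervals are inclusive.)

Evaluate at each i in [0,8]:
  i=0: ✗ (none in [1,1])
  i=1: ✗ (none in [2,2])
  i=2: ✓ (witness j=3)
  i=3: ✓ (witness j=4)
  i=4: ✗ (none in [5,5])
  i=5: ✓ (witness j=6)
  i=6: ✗ (none in [7,7])
  i=7: ✓ (witness j=8)
  i=8: ✓ (witness j=9)

2, 3, 5, 7, 8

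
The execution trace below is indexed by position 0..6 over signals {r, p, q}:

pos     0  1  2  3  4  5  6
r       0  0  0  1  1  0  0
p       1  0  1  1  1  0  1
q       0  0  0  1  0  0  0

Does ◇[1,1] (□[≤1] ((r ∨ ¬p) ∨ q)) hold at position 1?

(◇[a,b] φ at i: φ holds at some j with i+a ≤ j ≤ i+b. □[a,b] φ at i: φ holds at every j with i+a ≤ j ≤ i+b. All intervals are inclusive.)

Check □[≤1] ((r ∨ ¬p) ∨ q) at each j in [2,2]:
  j=2: fails at 2
No position in the window satisfies it → formula fails.

Does not hold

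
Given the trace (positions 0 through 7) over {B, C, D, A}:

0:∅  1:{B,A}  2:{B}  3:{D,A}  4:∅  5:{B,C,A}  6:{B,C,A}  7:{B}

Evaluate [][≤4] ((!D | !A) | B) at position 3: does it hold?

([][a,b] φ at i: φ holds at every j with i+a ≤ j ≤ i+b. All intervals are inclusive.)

Check ((!D | !A) | B) at every j in [3,7]:
  j=3: false
  j=4: true
  j=5: true
  j=6: true
  j=7: true
Fails at j=3 → formula fails.

Does not hold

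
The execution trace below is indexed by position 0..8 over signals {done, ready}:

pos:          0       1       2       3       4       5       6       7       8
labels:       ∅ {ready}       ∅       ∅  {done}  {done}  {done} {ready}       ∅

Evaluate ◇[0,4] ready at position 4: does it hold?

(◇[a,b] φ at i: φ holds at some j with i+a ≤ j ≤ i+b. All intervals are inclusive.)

Check ready at each j in [4,8]:
  j=4: false
  j=5: false
  j=6: false
  j=7: true
  j=8: false
Found at j=7 → formula holds.

Yes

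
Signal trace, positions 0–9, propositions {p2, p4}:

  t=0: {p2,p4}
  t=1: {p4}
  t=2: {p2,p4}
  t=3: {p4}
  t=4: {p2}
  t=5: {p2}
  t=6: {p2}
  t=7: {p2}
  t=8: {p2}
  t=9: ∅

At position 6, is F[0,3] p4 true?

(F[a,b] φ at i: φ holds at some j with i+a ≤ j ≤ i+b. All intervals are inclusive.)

Check p4 at each j in [6,9]:
  j=6: false
  j=7: false
  j=8: false
  j=9: false
No position in the window satisfies it → formula fails.

No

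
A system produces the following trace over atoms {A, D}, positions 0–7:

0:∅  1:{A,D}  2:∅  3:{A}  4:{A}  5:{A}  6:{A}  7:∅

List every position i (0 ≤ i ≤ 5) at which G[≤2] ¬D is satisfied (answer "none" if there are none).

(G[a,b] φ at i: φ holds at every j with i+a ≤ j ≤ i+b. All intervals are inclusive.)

Evaluate at each i in [0,5]:
  i=0: ✗ (fails at j=1)
  i=1: ✗ (fails at j=1)
  i=2: ✓ (all of [2,4])
  i=3: ✓ (all of [3,5])
  i=4: ✓ (all of [4,6])
  i=5: ✓ (all of [5,7])

2, 3, 4, 5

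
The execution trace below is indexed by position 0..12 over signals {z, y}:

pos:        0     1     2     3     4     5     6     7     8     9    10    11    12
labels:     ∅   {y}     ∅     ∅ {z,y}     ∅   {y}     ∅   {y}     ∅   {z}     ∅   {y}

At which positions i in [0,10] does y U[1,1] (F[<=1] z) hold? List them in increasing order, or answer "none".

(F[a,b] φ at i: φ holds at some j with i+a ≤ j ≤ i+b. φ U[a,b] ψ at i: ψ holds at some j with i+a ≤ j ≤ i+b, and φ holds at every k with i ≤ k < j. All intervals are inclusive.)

8

Evaluate at each i in [0,10]:
  i=0: ✗ (no rhs in [1,1])
  i=1: ✗ (no rhs in [2,2])
  i=2: ✗ (lhs fails at k=2 before rhs at j=3)
  i=3: ✗ (lhs fails at k=3 before rhs at j=4)
  i=4: ✗ (no rhs in [5,5])
  i=5: ✗ (no rhs in [6,6])
  i=6: ✗ (no rhs in [7,7])
  i=7: ✗ (no rhs in [8,8])
  i=8: ✓ (rhs at j=9; lhs holds on [8,8])
  i=9: ✗ (lhs fails at k=9 before rhs at j=10)
  i=10: ✗ (no rhs in [11,11])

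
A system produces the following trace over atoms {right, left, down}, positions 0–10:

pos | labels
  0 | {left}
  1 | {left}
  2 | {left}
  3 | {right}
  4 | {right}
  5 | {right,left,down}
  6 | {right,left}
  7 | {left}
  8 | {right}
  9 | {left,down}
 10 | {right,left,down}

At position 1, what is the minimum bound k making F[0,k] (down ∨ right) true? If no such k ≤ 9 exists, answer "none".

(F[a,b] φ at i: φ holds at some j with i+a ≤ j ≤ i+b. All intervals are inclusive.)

Scan j = 1,2,… for (down ∨ right):
  j=1: fails
  j=2: fails
  j=3: holds
First hit at j=3, so smallest k = 3-1 = 2.

2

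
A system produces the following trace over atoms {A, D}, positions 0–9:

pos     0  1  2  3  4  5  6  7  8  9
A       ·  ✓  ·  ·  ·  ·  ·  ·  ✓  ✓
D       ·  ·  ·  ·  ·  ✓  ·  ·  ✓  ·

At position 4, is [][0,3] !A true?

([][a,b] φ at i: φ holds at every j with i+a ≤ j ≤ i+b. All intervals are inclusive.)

True

Check !A at every j in [4,7]:
  j=4: true
  j=5: true
  j=6: true
  j=7: true
All positions satisfy it → formula holds.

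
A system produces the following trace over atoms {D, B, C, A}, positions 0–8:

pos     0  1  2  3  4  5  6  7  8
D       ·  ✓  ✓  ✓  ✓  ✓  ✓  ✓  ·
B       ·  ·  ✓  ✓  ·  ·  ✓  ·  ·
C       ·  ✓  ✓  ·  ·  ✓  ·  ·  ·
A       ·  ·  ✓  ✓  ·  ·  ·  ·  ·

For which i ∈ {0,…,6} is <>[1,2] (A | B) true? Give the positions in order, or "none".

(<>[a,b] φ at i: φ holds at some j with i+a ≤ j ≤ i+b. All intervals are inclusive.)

Evaluate at each i in [0,6]:
  i=0: ✓ (witness j=2)
  i=1: ✓ (witness j=2)
  i=2: ✓ (witness j=3)
  i=3: ✗ (none in [4,5])
  i=4: ✓ (witness j=6)
  i=5: ✓ (witness j=6)
  i=6: ✗ (none in [7,8])

0, 1, 2, 4, 5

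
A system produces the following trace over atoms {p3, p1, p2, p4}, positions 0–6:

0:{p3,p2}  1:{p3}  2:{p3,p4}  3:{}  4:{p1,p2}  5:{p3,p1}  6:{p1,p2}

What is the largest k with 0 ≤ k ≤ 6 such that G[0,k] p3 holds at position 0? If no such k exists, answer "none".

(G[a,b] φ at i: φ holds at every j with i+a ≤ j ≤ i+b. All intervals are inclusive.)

p3 must hold from j=0 onward; find where it first fails.
  j=0: holds
  j=1: holds
  j=2: holds
  j=3: fails
Holds on [0,2], so largest k = 2.

2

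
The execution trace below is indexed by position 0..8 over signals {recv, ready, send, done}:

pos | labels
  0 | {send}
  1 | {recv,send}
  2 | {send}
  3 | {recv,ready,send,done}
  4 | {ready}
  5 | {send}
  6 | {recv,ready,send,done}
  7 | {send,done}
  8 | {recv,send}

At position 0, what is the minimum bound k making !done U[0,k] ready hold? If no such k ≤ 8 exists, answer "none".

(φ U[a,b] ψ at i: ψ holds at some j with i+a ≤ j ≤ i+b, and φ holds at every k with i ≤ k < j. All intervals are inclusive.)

Need earliest j ≥ 0 with ready, and !done at every k in [0,j-1].
  j=0: rhs fails.
  j=1: rhs fails.
  j=2: rhs fails.
  j=3: rhs holds; lhs holds on [0,2]. k = 3.

3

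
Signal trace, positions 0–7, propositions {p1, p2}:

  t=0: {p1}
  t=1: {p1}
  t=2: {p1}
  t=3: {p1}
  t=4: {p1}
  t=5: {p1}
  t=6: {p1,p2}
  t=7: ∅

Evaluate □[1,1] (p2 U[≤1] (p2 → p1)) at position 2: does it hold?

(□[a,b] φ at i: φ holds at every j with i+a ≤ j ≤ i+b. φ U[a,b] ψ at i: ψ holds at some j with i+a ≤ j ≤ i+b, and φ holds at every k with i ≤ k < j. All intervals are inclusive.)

Yes

Check (p2 U[≤1] (p2 → p1)) at every j in [3,3]:
  j=3: holds
All positions satisfy it → formula holds.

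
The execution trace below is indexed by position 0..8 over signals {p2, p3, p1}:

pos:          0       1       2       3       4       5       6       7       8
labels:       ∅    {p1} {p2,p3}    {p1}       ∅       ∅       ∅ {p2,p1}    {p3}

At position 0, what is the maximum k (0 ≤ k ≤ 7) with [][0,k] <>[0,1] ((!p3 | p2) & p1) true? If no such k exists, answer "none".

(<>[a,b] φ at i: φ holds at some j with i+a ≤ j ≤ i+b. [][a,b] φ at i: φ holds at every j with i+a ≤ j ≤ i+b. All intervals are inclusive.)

3

<>[0,1] ((!p3 | p2) & p1) must hold from j=0 onward; find where it first fails.
  j=0: holds
  j=1: holds
  j=2: holds
  j=3: holds
  j=4: fails
Holds on [0,3], so largest k = 3.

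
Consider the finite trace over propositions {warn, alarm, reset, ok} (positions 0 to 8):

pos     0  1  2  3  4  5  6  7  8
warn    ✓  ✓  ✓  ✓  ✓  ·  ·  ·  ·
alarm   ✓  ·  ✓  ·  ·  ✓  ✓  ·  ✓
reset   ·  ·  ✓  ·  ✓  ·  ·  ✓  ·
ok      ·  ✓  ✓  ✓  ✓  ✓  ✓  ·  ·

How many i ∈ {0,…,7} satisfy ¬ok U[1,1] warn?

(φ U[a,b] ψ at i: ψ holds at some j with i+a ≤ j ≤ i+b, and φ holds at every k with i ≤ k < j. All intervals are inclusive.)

1

Evaluate at each i in [0,7]:
  i=0: ✓ (rhs at j=1; lhs holds on [0,0])
  i=1: ✗ (lhs fails at k=1 before rhs at j=2)
  i=2: ✗ (lhs fails at k=2 before rhs at j=3)
  i=3: ✗ (lhs fails at k=3 before rhs at j=4)
  i=4: ✗ (no rhs in [5,5])
  i=5: ✗ (no rhs in [6,6])
  i=6: ✗ (no rhs in [7,7])
  i=7: ✗ (no rhs in [8,8])
Positions where it holds: {0} → 1.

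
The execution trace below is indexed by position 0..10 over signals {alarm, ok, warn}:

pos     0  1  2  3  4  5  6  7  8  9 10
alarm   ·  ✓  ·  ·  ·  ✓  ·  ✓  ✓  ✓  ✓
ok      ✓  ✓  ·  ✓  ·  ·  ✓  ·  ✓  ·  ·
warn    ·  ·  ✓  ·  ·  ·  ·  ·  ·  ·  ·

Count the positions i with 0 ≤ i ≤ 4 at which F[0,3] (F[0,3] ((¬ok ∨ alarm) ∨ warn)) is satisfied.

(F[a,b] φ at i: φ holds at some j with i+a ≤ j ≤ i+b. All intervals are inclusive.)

Evaluate at each i in [0,4]:
  i=0: ✓ (witness j=0)
  i=1: ✓ (witness j=1)
  i=2: ✓ (witness j=2)
  i=3: ✓ (witness j=3)
  i=4: ✓ (witness j=4)
Positions where it holds: {0, 1, 2, 3, 4} → 5.

5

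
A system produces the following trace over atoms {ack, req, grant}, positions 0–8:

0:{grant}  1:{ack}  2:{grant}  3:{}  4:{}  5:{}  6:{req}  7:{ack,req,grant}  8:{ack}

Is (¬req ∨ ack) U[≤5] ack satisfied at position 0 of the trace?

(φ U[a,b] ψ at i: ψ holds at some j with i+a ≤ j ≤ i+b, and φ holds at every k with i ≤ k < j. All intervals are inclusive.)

Need some j in [0,5] with ack, and (¬req ∨ ack) at every k in [0,j-1].
  j=0: ack false.
  j=1: ack holds; (¬req ∨ ack) holds at every k in [0,0] → satisfied.

Holds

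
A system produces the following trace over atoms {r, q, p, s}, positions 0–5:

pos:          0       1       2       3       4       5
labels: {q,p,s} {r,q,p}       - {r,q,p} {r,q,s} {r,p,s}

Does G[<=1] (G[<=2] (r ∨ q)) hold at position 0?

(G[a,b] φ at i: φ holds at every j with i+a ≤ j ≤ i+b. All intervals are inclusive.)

Check G[<=2] (r ∨ q) at every j in [0,1]:
  j=0: fails at 2
  j=1: fails at 2
Fails at j=0 → formula fails.

Does not hold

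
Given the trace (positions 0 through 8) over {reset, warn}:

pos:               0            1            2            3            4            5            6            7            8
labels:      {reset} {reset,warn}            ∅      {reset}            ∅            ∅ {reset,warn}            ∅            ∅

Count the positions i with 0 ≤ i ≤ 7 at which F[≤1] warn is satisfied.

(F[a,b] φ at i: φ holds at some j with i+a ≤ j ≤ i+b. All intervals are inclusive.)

4

Evaluate at each i in [0,7]:
  i=0: ✓ (witness j=1)
  i=1: ✓ (witness j=1)
  i=2: ✗ (none in [2,3])
  i=3: ✗ (none in [3,4])
  i=4: ✗ (none in [4,5])
  i=5: ✓ (witness j=6)
  i=6: ✓ (witness j=6)
  i=7: ✗ (none in [7,8])
Positions where it holds: {0, 1, 5, 6} → 4.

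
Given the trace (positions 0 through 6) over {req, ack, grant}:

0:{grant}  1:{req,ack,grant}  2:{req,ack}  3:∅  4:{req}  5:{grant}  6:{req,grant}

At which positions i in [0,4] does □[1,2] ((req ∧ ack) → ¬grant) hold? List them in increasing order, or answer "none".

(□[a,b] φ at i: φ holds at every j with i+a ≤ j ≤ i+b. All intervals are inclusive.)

1, 2, 3, 4

Evaluate at each i in [0,4]:
  i=0: ✗ (fails at j=1)
  i=1: ✓ (all of [2,3])
  i=2: ✓ (all of [3,4])
  i=3: ✓ (all of [4,5])
  i=4: ✓ (all of [5,6])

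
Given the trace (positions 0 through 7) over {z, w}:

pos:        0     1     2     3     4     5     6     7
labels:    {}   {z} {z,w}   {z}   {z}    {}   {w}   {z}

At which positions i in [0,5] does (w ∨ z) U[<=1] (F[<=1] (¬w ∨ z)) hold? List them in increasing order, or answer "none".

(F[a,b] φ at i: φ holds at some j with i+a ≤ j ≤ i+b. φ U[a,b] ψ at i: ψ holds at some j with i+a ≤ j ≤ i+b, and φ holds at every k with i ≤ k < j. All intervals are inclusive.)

0, 1, 2, 3, 4, 5

Evaluate at each i in [0,5]:
  i=0: ✓ (rhs at j=0)
  i=1: ✓ (rhs at j=1)
  i=2: ✓ (rhs at j=2)
  i=3: ✓ (rhs at j=3)
  i=4: ✓ (rhs at j=4)
  i=5: ✓ (rhs at j=5)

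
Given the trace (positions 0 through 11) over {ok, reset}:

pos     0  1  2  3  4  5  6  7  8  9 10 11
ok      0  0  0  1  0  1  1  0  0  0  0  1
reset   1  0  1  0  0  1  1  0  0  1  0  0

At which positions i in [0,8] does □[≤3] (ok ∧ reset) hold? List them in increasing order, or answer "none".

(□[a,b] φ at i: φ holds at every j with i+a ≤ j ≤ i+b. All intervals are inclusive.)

Evaluate at each i in [0,8]:
  i=0: ✗ (fails at j=0)
  i=1: ✗ (fails at j=1)
  i=2: ✗ (fails at j=2)
  i=3: ✗ (fails at j=3)
  i=4: ✗ (fails at j=4)
  i=5: ✗ (fails at j=7)
  i=6: ✗ (fails at j=7)
  i=7: ✗ (fails at j=7)
  i=8: ✗ (fails at j=8)

none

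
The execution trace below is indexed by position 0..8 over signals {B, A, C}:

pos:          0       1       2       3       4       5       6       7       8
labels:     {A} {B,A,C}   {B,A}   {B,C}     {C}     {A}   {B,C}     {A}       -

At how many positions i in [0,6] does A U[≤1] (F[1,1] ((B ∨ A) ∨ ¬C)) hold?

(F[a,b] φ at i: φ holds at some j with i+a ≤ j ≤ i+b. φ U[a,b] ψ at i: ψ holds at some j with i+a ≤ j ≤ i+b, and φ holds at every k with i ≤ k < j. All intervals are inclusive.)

Evaluate at each i in [0,6]:
  i=0: ✓ (rhs at j=0)
  i=1: ✓ (rhs at j=1)
  i=2: ✓ (rhs at j=2)
  i=3: ✗ (lhs fails at k=3 before rhs at j=4)
  i=4: ✓ (rhs at j=4)
  i=5: ✓ (rhs at j=5)
  i=6: ✓ (rhs at j=6)
Positions where it holds: {0, 1, 2, 4, 5, 6} → 6.

6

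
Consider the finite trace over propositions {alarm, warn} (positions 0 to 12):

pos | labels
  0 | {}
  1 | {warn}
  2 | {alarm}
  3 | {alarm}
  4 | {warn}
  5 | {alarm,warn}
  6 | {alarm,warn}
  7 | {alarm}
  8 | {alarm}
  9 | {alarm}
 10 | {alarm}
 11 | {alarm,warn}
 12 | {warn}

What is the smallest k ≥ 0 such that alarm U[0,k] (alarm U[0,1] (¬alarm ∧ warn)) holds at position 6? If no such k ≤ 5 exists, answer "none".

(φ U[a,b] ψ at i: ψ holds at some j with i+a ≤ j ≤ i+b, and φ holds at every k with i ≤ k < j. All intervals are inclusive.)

Need earliest j ≥ 6 with (alarm U[0,1] (¬alarm ∧ warn)), and alarm at every k in [6,j-1].
  j=6: rhs fails.
  j=7: rhs fails.
  j=8: rhs fails.
  j=9: rhs fails.
  j=10: rhs fails.
  j=11: rhs holds; lhs holds on [6,10]. k = 5.

5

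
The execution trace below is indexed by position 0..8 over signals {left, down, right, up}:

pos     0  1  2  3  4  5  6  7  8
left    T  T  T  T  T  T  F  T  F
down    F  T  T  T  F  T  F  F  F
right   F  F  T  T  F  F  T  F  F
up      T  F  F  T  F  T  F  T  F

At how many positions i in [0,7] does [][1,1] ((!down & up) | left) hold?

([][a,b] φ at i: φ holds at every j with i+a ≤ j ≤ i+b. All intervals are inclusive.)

6

Evaluate at each i in [0,7]:
  i=0: ✓ (all of [1,1])
  i=1: ✓ (all of [2,2])
  i=2: ✓ (all of [3,3])
  i=3: ✓ (all of [4,4])
  i=4: ✓ (all of [5,5])
  i=5: ✗ (fails at j=6)
  i=6: ✓ (all of [7,7])
  i=7: ✗ (fails at j=8)
Positions where it holds: {0, 1, 2, 3, 4, 6} → 6.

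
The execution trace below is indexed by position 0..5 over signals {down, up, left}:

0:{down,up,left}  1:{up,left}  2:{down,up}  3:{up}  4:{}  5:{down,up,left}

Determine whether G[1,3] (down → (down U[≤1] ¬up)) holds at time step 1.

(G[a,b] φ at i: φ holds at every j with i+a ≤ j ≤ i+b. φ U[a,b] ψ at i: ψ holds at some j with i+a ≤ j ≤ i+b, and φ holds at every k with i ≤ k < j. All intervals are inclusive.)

Does not hold

Check (down → (down U[≤1] ¬up)) at every j in [2,4]:
  j=2: antecedent true; consequent fails → ✗
  j=3: antecedent false → ✓
  j=4: antecedent false → ✓
Fails at j=2 → formula fails.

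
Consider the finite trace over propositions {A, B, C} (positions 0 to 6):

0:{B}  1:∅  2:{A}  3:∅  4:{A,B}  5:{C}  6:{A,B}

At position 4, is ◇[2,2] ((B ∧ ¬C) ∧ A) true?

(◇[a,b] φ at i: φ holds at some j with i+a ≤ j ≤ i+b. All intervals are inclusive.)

True

Check ((B ∧ ¬C) ∧ A) at each j in [6,6]:
  j=6: true
Found at j=6 → formula holds.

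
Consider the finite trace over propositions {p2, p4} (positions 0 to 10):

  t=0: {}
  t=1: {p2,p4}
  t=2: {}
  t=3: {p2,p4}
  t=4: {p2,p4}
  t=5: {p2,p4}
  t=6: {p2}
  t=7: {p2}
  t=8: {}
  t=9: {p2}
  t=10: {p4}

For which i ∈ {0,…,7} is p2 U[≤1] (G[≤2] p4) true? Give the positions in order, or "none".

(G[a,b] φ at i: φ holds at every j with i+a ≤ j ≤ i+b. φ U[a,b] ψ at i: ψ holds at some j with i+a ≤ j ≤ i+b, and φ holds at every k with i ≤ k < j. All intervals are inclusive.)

Evaluate at each i in [0,7]:
  i=0: ✗ (no rhs in [0,1])
  i=1: ✗ (no rhs in [1,2])
  i=2: ✗ (lhs fails at k=2 before rhs at j=3)
  i=3: ✓ (rhs at j=3)
  i=4: ✗ (no rhs in [4,5])
  i=5: ✗ (no rhs in [5,6])
  i=6: ✗ (no rhs in [6,7])
  i=7: ✗ (no rhs in [7,8])

3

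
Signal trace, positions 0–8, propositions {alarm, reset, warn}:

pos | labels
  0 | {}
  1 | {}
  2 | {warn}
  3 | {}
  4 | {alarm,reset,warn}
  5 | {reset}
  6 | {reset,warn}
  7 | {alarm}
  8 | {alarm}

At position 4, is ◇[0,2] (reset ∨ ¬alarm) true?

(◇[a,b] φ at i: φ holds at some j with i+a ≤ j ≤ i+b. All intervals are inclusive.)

True

Check (reset ∨ ¬alarm) at each j in [4,6]:
  j=4: true
  j=5: true
  j=6: true
Found at j=4 → formula holds.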